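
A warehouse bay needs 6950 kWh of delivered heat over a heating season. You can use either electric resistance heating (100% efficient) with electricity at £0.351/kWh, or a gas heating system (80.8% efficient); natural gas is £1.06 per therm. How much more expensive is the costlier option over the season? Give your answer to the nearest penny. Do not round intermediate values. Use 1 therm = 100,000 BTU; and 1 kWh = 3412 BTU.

Heat load = 6950 kWh × 3412 = 23,713,400 BTU
Gas: input = 23,713,400 / 0.808 = 29,348,267 BTU = 293.5 therm → 293.5 × £1.06 = £311.09
Electric: 23,713,400 BTU / 3412 = 6,950 kWh → × £0.351 = £2,439.45
Difference = |£311.09 − £2,439.45| = £2,128.36

£2128.36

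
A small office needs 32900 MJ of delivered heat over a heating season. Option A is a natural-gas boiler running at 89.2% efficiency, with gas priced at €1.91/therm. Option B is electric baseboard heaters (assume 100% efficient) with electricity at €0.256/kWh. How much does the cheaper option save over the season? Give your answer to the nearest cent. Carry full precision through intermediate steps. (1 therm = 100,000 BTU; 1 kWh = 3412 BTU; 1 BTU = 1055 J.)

Heat load = 32900 MJ = 32,900,000,000 J / 1055 = 31,184,834 BTU
Gas: input = 31,184,834 / 0.892 = 34,960,576 BTU = 349.6 therm → 349.6 × €1.91 = €667.75
Electric: 31,184,834 BTU / 3412 = 9,140 kWh → × €0.256 = €2,339.78
Difference = |€667.75 − €2,339.78| = €1,672.03

€1672.03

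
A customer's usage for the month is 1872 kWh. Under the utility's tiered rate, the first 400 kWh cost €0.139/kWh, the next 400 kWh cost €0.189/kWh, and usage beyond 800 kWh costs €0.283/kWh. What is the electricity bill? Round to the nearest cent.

€434.58

First 400 kWh × €0.139 = €55.60
Next 400 kWh × €0.189 = €75.60
Remaining 1072 kWh × €0.283 = €303.38
Total = €434.58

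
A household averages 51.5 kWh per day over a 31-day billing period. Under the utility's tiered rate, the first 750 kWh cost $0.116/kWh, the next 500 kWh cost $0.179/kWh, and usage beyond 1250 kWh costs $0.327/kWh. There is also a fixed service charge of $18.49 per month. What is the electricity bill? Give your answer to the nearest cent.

$308.30

Usage = 51.5 kWh/day × 31 days = 1596.5 kWh
First 750 kWh × $0.116 = $87.00
Next 500 kWh × $0.179 = $89.50
Remaining 346.5 kWh × $0.327 = $113.31
Energy charge = $289.81; + service $18.49 = $308.30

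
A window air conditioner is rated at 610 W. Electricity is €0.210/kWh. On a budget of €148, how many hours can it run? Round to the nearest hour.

1155 h

Energy budget = €148 / €0.210 per kWh = 704.8 kWh = 704,762 Wh
Runtime = 704,762 Wh / 610 W = 1,155 h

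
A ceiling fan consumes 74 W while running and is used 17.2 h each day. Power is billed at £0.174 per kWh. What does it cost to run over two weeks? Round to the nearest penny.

Energy = 74 W × 17.2 h/day × 14 days = 17,819 Wh = 17.82 kWh
Cost = 17.82 kWh × £0.174/kWh = £3.10

£3.10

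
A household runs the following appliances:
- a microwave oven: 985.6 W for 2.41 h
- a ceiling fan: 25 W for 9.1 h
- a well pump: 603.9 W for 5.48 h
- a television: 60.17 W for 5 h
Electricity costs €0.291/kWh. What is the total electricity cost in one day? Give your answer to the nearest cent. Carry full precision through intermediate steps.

microwave oven: 985.6 W × 2.41 h = 2,375 Wh = 2.375 kWh
ceiling fan: 25 W × 9.1 h = 228 Wh = 0.2275 kWh
well pump: 603.9 W × 5.48 h = 3,309 Wh = 3.309 kWh
television: 60.17 W × 5 h = 301 Wh = 0.3009 kWh
Total energy = 2.375 + 0.2275 + 3.309 + 0.3009 = 6.213 kWh
Cost = 6.213 kWh × €0.291 = €1.81

€1.81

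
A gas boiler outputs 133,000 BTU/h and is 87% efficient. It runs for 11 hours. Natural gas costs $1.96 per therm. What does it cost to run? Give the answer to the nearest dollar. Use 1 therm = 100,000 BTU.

Heat delivered = 133,000 BTU/h × 11 h = 1,463,000 BTU
Gas input = 1,463,000 / 0.87 = 1,681,609 BTU
= 1,681,609 / 100,000 = 16.82 therm
Cost = 16.82 × $1.96/therm = $32.96 ≈ $33

$33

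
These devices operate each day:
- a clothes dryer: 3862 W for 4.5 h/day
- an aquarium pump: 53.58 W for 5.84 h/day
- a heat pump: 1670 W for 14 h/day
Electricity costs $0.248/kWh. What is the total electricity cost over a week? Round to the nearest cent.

$71.30

clothes dryer: 3862 W × 4.5 h × 7 d = 121,653 Wh = 121.7 kWh
aquarium pump: 53.58 W × 5.84 h × 7 d = 2,190 Wh = 2.19 kWh
heat pump: 1670 W × 14 h × 7 d = 163,660 Wh = 163.7 kWh
Total energy = 121.7 + 2.19 + 163.7 = 287.5 kWh
Cost = 287.5 kWh × $0.248 = $71.30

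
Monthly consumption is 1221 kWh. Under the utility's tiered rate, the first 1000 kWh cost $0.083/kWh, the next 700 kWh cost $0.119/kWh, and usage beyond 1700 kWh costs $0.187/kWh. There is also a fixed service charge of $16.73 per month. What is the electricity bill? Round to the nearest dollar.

$126

First 1000 kWh × $0.083 = $83.00
Next 221 kWh × $0.119 = $26.30
Remaining tier: 0 kWh (not reached)
Energy charge = $109.30; + service $16.73 = $126.03 ≈ $126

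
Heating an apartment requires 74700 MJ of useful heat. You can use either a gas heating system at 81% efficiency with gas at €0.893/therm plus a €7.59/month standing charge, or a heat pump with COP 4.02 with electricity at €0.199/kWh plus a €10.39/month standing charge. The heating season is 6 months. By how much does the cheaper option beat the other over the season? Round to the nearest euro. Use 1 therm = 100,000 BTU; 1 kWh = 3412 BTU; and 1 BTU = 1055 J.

€263

Heat load = 74700 MJ = 74,700,000,000 J / 1055 = 70,805,687 BTU
Gas: input = 70,805,687 / 0.81 = 87,414,429 BTU = 874.1 therm → 874.1 × €0.893 = €780.61; + 6 × €7.59 standing = €826.15
Heat pump: 70,805,687 BTU / 3412 = 20,750 kWh heat; / 4.02 = 5,162 kWh in → × €0.199 = €1,027.27; + 6 × €10.39 standing = €1,089.61
Difference = |€826.15 − €1,089.61| = €263.46 ≈ €263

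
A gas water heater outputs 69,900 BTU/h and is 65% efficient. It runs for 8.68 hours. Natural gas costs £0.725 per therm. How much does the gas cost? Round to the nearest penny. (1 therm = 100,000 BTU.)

£6.77

Heat delivered = 69,900 BTU/h × 8.68 h = 606,732 BTU
Gas input = 606,732 / 0.65 = 933,434 BTU
= 933,434 / 100,000 = 9.334 therm
Cost = 9.334 × £0.725/therm = £6.77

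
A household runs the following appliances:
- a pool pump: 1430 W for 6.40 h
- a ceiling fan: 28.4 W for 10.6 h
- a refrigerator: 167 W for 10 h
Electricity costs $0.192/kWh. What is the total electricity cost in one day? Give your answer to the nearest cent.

pool pump: 1430 W × 6.40 h = 9,152 Wh = 9.152 kWh
ceiling fan: 28.4 W × 10.6 h = 301 Wh = 0.301 kWh
refrigerator: 167 W × 10 h = 1,670 Wh = 1.67 kWh
Total energy = 9.152 + 0.301 + 1.67 = 11.12 kWh
Cost = 11.12 kWh × $0.192 = $2.14

$2.14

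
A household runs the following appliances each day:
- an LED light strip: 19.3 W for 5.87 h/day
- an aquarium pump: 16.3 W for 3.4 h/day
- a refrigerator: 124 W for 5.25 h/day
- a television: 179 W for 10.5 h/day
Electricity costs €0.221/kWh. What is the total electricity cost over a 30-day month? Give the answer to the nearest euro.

LED light strip: 19.3 W × 5.87 h × 30 d = 3,399 Wh = 3.399 kWh
aquarium pump: 16.3 W × 3.4 h × 30 d = 1,663 Wh = 1.663 kWh
refrigerator: 124 W × 5.25 h × 30 d = 19,530 Wh = 19.53 kWh
television: 179 W × 10.5 h × 30 d = 56,385 Wh = 56.38 kWh
Total energy = 3.399 + 1.663 + 19.53 + 56.38 = 80.98 kWh
Cost = 80.98 kWh × €0.221 = €17.90 ≈ €18

€18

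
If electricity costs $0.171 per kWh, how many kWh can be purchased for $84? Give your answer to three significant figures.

491 kWh

$84 / $0.171 per kWh = 491.2 kWh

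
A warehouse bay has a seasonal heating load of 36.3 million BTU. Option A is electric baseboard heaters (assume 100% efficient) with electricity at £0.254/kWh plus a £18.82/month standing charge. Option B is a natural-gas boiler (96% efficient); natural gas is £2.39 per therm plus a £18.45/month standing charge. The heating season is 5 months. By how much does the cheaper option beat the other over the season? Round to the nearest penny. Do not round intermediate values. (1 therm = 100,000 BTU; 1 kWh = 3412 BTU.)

Heat load = 36.3 × 10⁶ BTU = 36,300,000 BTU
Gas: input = 36,300,000 / 0.960 = 37,812,500 BTU = 378.1 therm → 378.1 × £2.39 = £903.72; + 5 × £18.45 standing = £995.97
Electric: 36,300,000 BTU / 3412 = 10,640 kWh → × £0.254 = £2,702.29; + 5 × £18.82 standing = £2,796.39
Difference = |£995.97 − £2,796.39| = £1,800.42

£1800.42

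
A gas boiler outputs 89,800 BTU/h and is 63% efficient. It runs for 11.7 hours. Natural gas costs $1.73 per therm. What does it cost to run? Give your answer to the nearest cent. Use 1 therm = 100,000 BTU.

$28.85

Heat delivered = 89,800 BTU/h × 11.7 h = 1,050,660 BTU
Gas input = 1,050,660 / 0.630 = 1,667,714 BTU
= 1,667,714 / 100,000 = 16.68 therm
Cost = 16.68 × $1.73/therm = $28.85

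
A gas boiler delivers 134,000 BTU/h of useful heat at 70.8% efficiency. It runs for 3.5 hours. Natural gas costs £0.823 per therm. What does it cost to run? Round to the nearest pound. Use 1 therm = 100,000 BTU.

£5

Heat delivered = 134,000 BTU/h × 3.5 h = 469,000 BTU
Gas input = 469,000 / 0.708 = 662,429 BTU
= 662,429 / 100,000 = 6.624 therm
Cost = 6.624 × £0.823/therm = £5.45 ≈ £5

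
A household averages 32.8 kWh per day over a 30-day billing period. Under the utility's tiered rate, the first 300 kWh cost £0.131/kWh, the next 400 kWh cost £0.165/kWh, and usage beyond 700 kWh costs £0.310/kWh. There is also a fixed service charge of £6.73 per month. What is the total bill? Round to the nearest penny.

Usage = 32.8 kWh/day × 30 days = 984 kWh
First 300 kWh × £0.131 = £39.30
Next 400 kWh × £0.165 = £66.00
Remaining 284 kWh × £0.310 = £88.04
Energy charge = £193.34; + service £6.73 = £200.07

£200.07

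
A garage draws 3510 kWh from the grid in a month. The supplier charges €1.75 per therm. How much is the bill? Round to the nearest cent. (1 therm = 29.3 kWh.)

3510 kWh × (0.03413 therm/kWh) = 119.8 therm
Cost = 119.8 therm × €1.75/therm = €209.64

€209.64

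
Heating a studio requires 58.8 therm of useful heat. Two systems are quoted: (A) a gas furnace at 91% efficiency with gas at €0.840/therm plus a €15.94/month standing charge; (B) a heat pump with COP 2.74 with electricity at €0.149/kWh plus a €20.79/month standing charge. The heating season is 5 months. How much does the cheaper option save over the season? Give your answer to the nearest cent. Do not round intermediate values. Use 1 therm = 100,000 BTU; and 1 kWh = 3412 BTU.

€63.69

Heat load = 58.8 therm × 100,000 = 5,880,000 BTU
Gas: input = 5,880,000 / 0.91 = 6,461,538 BTU = 64.62 therm → 64.62 × €0.840 = €54.28; + 5 × €15.94 standing = €133.98
Heat pump: 5,880,000 BTU / 3412 = 1,723 kWh heat; / 2.74 = 629 kWh in → × €0.149 = €93.71; + 5 × €20.79 standing = €197.66
Difference = |€133.98 − €197.66| = €63.69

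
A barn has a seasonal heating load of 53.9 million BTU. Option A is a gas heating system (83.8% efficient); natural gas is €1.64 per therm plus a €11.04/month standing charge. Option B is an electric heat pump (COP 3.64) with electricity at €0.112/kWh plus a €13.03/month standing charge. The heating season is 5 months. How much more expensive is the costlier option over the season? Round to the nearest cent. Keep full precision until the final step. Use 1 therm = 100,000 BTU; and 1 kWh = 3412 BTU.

€558.83

Heat load = 53.9 × 10⁶ BTU = 53,900,000 BTU
Gas: input = 53,900,000 / 0.838 = 64,319,809 BTU = 643.2 therm → 643.2 × €1.64 = €1,054.84; + 5 × €11.04 standing = €1,110.04
Heat pump: 53,900,000 BTU / 3412 = 15,800 kWh heat; / 3.64 = 4,340 kWh in → × €0.112 = €486.07; + 5 × €13.03 standing = €551.22
Difference = |€1,110.04 − €551.22| = €558.83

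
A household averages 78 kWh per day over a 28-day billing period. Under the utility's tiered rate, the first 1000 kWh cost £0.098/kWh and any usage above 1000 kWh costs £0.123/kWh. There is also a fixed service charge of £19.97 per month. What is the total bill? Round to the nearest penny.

Usage = 78 kWh/day × 28 days = 2184 kWh
First 1000 kWh × £0.098 = £98.00
Remaining 1184 kWh × £0.123 = £145.63
Energy charge = £243.63; + service £19.97 = £263.60

£263.60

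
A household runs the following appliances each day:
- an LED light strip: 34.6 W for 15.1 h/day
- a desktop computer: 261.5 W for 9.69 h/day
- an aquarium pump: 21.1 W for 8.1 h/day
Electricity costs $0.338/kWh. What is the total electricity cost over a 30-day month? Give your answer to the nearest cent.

LED light strip: 34.6 W × 15.1 h × 30 d = 15,674 Wh = 15.67 kWh
desktop computer: 261.5 W × 9.69 h × 30 d = 76,018 Wh = 76.02 kWh
aquarium pump: 21.1 W × 8.1 h × 30 d = 5,127 Wh = 5.127 kWh
Total energy = 15.67 + 76.02 + 5.127 = 96.82 kWh
Cost = 96.82 kWh × $0.338 = $32.72

$32.72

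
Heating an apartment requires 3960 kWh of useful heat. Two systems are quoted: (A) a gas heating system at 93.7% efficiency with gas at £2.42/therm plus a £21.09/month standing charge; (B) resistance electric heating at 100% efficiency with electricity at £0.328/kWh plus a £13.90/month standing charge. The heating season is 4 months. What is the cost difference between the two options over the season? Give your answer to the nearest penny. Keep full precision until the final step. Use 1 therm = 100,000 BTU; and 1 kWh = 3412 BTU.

Heat load = 3960 kWh × 3412 = 13,511,520 BTU
Gas: input = 13,511,520 / 0.937 = 14,419,979 BTU = 144.2 therm → 144.2 × £2.42 = £348.96; + 4 × £21.09 standing = £433.32
Electric: 13,511,520 BTU / 3412 = 3,960 kWh → × £0.328 = £1,298.88; + 4 × £13.90 standing = £1,354.48
Difference = |£433.32 − £1,354.48| = £921.16

£921.16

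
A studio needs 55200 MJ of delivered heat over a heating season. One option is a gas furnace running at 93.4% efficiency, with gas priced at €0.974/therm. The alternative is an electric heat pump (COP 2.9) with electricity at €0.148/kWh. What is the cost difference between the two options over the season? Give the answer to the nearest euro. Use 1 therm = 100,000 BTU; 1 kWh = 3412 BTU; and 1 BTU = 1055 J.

Heat load = 55200 MJ = 55,200,000,000 J / 1055 = 52,322,275 BTU
Gas: input = 52,322,275 / 0.934 = 56,019,566 BTU = 560.2 therm → 560.2 × €0.974 = €545.63
Heat pump: 52,322,275 BTU / 3412 = 15,330 kWh heat; / 2.9 = 5,288 kWh in → × €0.148 = €782.60
Difference = |€545.63 − €782.60| = €236.97 ≈ €237

€237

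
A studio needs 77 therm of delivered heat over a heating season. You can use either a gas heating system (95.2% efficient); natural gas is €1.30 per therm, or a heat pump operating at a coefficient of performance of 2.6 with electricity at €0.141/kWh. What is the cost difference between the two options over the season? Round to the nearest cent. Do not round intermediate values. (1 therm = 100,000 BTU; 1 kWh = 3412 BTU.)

€17.24

Heat load = 77 therm × 100,000 = 7,700,000 BTU
Gas: input = 7,700,000 / 0.952 = 8,088,235 BTU = 80.88 therm → 80.88 × €1.30 = €105.15
Heat pump: 7,700,000 BTU / 3412 = 2,257 kWh heat; / 2.6 = 868 kWh in → × €0.141 = €122.38
Difference = |€105.15 − €122.38| = €17.24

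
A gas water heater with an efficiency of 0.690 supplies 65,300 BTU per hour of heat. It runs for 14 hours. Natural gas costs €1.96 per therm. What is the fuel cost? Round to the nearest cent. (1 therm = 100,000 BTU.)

€25.97

Heat delivered = 65,300 BTU/h × 14 h = 914,200 BTU
Gas input = 914,200 / 0.690 = 1,324,928 BTU
= 1,324,928 / 100,000 = 13.25 therm
Cost = 13.25 × €1.96/therm = €25.97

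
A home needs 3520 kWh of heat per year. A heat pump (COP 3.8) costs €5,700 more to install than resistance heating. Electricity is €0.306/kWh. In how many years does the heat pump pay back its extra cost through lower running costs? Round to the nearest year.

Resistance: 3520 kWh × €0.306 = €1,077.12/yr
Heat pump: 3520 / 3.8 = 926.3 kWh in → × €0.306 = €283.45/yr
Annual savings = €793.67
Payback = €5,700 / €793.67 = 7.18 years

7 years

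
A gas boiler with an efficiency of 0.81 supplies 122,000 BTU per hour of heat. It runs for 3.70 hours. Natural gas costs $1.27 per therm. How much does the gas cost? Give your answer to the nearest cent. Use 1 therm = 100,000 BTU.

Heat delivered = 122,000 BTU/h × 3.70 h = 451,400 BTU
Gas input = 451,400 / 0.81 = 557,284 BTU
= 557,284 / 100,000 = 5.573 therm
Cost = 5.573 × $1.27/therm = $7.08

$7.08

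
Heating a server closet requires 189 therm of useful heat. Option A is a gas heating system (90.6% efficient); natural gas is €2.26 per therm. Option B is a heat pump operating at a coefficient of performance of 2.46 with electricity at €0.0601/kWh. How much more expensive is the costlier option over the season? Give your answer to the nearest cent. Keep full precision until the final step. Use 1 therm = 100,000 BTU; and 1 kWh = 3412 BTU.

€336.13

Heat load = 189 therm × 100,000 = 18,900,000 BTU
Gas: input = 18,900,000 / 0.906 = 20,860,927 BTU = 208.6 therm → 208.6 × €2.26 = €471.46
Heat pump: 18,900,000 BTU / 3412 = 5,539 kWh heat; / 2.46 = 2,252 kWh in → × €0.0601 = €135.33
Difference = |€471.46 − €135.33| = €336.13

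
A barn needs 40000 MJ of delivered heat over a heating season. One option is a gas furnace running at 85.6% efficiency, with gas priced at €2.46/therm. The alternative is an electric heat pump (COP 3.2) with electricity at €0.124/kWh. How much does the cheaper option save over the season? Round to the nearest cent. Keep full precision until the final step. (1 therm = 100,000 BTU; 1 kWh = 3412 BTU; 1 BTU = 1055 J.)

Heat load = 40000 MJ = 40,000,000,000 J / 1055 = 37,914,692 BTU
Gas: input = 37,914,692 / 0.856 = 44,292,864 BTU = 442.9 therm → 442.9 × €2.46 = €1,089.60
Heat pump: 37,914,692 BTU / 3412 = 11,110 kWh heat; / 3.2 = 3,473 kWh in → × €0.124 = €430.60
Difference = |€1,089.60 − €430.60| = €659.01

€659.01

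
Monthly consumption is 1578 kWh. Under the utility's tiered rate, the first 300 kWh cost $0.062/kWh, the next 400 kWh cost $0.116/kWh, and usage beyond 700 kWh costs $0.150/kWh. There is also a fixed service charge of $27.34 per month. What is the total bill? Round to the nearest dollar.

$224

First 300 kWh × $0.062 = $18.60
Next 400 kWh × $0.116 = $46.40
Remaining 878 kWh × $0.150 = $131.70
Energy charge = $196.70; + service $27.34 = $224.04 ≈ $224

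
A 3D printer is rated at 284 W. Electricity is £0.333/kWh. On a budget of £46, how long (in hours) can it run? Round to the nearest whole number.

486 h

Energy budget = £46 / £0.333 per kWh = 138.1 kWh = 138,138 Wh
Runtime = 138,138 Wh / 284 W = 486.4 h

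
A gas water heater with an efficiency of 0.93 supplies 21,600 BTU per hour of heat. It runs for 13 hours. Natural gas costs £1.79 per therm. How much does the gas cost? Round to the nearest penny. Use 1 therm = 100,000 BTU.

Heat delivered = 21,600 BTU/h × 13 h = 280,800 BTU
Gas input = 280,800 / 0.93 = 301,935 BTU
= 301,935 / 100,000 = 3.019 therm
Cost = 3.019 × £1.79/therm = £5.40

£5.40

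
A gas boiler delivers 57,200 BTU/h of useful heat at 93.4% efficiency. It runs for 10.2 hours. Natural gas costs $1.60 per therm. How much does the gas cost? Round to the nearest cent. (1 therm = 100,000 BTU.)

$9.99

Heat delivered = 57,200 BTU/h × 10.2 h = 583,440 BTU
Gas input = 583,440 / 0.934 = 624,668 BTU
= 624,668 / 100,000 = 6.247 therm
Cost = 6.247 × $1.60/therm = $9.99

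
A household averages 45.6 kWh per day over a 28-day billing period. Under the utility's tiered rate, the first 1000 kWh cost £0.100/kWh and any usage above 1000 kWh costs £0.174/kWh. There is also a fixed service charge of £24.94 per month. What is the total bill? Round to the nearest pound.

Usage = 45.6 kWh/day × 28 days = 1276.8 kWh
First 1000 kWh × £0.100 = £100.00
Remaining 276.8 kWh × £0.174 = £48.16
Energy charge = £148.16; + service £24.94 = £173.10 ≈ £173

£173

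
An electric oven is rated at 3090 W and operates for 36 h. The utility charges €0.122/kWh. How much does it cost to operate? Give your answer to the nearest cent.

Energy = 3090 W × 36 h = 111,240 Wh = 111.2 kWh
Cost = 111.2 kWh × €0.122/kWh = €13.57

€13.57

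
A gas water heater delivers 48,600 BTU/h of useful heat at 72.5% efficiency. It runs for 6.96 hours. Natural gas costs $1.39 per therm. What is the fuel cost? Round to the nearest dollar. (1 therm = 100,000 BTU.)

Heat delivered = 48,600 BTU/h × 6.96 h = 338,256 BTU
Gas input = 338,256 / 0.725 = 466,560 BTU
= 466,560 / 100,000 = 4.666 therm
Cost = 4.666 × $1.39/therm = $6.49 ≈ $6

$6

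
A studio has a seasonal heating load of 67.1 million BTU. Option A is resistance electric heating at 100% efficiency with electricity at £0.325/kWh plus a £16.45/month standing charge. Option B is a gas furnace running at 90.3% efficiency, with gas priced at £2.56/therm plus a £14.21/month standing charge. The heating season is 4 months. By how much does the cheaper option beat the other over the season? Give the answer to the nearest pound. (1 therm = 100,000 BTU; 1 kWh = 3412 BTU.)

£4498

Heat load = 67.1 × 10⁶ BTU = 67,100,000 BTU
Gas: input = 67,100,000 / 0.903 = 74,307,863 BTU = 743.1 therm → 743.1 × £2.56 = £1,902.28; + 4 × £14.21 standing = £1,959.12
Electric: 67,100,000 BTU / 3412 = 19,670 kWh → × £0.325 = £6,391.41; + 4 × £16.45 standing = £6,457.21
Difference = |£1,959.12 − £6,457.21| = £4,498.09 ≈ £4498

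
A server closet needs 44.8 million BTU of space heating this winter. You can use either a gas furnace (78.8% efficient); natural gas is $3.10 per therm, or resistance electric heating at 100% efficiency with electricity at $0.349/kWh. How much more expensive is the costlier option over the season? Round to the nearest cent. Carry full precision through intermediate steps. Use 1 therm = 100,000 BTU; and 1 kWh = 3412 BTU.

$2819.98

Heat load = 44.8 × 10⁶ BTU = 44,800,000 BTU
Gas: input = 44,800,000 / 0.788 = 56,852,792 BTU = 568.5 therm → 568.5 × $3.10 = $1,762.44
Electric: 44,800,000 BTU / 3412 = 13,130 kWh → × $0.349 = $4,582.42
Difference = |$1,762.44 − $4,582.42| = $2,819.98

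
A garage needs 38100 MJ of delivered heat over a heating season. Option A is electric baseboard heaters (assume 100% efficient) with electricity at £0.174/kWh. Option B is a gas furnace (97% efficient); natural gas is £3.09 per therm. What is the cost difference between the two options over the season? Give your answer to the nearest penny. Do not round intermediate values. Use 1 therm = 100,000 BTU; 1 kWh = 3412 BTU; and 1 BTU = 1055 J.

Heat load = 38100 MJ = 38,100,000,000 J / 1055 = 36,113,744 BTU
Gas: input = 36,113,744 / 0.97 = 37,230,664 BTU = 372.3 therm → 372.3 × £3.09 = £1,150.43
Electric: 36,113,744 BTU / 3412 = 10,580 kWh → × £0.174 = £1,841.67
Difference = |£1,150.43 − £1,841.67| = £691.25

£691.25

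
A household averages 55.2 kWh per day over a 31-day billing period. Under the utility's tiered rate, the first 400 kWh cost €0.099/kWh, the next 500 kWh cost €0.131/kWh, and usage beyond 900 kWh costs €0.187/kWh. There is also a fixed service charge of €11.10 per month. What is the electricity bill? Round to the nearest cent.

Usage = 55.2 kWh/day × 31 days = 1711.2 kWh
First 400 kWh × €0.099 = €39.60
Next 500 kWh × €0.131 = €65.50
Remaining 811.2 kWh × €0.187 = €151.69
Energy charge = €256.79; + service €11.10 = €267.89

€267.89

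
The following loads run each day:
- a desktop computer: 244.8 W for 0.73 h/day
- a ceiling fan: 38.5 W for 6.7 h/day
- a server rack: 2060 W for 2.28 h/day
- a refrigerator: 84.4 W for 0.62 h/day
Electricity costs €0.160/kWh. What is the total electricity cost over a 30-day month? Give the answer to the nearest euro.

desktop computer: 244.8 W × 0.73 h × 30 d = 5,361 Wh = 5.361 kWh
ceiling fan: 38.5 W × 6.7 h × 30 d = 7,738 Wh = 7.739 kWh
server rack: 2060 W × 2.28 h × 30 d = 140,904 Wh = 140.9 kWh
refrigerator: 84.4 W × 0.62 h × 30 d = 1,570 Wh = 1.57 kWh
Total energy = 5.361 + 7.739 + 140.9 + 1.57 = 155.6 kWh
Cost = 155.6 kWh × €0.160 = €24.89 ≈ €25

€25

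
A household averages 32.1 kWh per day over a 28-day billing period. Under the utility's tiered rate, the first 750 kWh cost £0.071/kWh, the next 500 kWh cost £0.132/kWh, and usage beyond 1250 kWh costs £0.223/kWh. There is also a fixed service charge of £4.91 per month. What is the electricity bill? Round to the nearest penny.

£77.80

Usage = 32.1 kWh/day × 28 days = 898.8 kWh
First 750 kWh × £0.071 = £53.25
Next 148.8 kWh × £0.132 = £19.64
Remaining tier: 0 kWh (not reached)
Energy charge = £72.89; + service £4.91 = £77.80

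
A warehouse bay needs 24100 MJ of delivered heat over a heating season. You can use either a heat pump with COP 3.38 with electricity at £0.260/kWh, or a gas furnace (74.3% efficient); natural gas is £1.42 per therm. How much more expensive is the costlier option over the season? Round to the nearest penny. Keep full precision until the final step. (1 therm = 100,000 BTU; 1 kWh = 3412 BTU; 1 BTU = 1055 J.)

Heat load = 24100 MJ = 24,100,000,000 J / 1055 = 22,843,602 BTU
Gas: input = 22,843,602 / 0.743 = 30,745,090 BTU = 307.5 therm → 307.5 × £1.42 = £436.58
Heat pump: 22,843,602 BTU / 3412 = 6,695 kWh heat; / 3.38 = 1,981 kWh in → × £0.260 = £515.01
Difference = |£436.58 − £515.01| = £78.43

£78.43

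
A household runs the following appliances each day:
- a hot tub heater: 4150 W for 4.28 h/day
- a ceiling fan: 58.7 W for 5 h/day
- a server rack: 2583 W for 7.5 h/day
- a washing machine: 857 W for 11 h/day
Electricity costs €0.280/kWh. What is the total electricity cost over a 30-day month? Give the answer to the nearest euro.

€394

hot tub heater: 4150 W × 4.28 h × 30 d = 532,860 Wh = 532.9 kWh
ceiling fan: 58.7 W × 5 h × 30 d = 8,805 Wh = 8.805 kWh
server rack: 2583 W × 7.5 h × 30 d = 581,175 Wh = 581.2 kWh
washing machine: 857 W × 11 h × 30 d = 282,810 Wh = 282.8 kWh
Total energy = 532.9 + 8.805 + 581.2 + 282.8 = 1,406 kWh
Cost = 1,406 kWh × €0.280 = €393.58 ≈ €394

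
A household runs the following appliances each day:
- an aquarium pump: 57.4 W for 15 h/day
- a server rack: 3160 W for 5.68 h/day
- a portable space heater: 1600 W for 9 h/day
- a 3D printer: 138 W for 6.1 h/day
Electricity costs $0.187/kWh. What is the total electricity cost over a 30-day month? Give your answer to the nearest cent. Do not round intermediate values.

aquarium pump: 57.4 W × 15 h × 30 d = 25,830 Wh = 25.83 kWh
server rack: 3160 W × 5.68 h × 30 d = 538,464 Wh = 538.5 kWh
portable space heater: 1600 W × 9 h × 30 d = 432,000 Wh = 432 kWh
3D printer: 138 W × 6.1 h × 30 d = 25,254 Wh = 25.25 kWh
Total energy = 25.83 + 538.5 + 432 + 25.25 = 1,022 kWh
Cost = 1,022 kWh × $0.187 = $191.03

$191.03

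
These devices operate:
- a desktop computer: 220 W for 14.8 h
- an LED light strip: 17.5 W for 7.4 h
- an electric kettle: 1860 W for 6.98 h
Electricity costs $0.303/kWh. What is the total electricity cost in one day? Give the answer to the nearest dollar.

$5

desktop computer: 220 W × 14.8 h = 3,256 Wh = 3.256 kWh
LED light strip: 17.5 W × 7.4 h = 130 Wh = 0.1295 kWh
electric kettle: 1860 W × 6.98 h = 12,983 Wh = 12.98 kWh
Total energy = 3.256 + 0.1295 + 12.98 = 16.37 kWh
Cost = 16.37 kWh × $0.303 = $4.96 ≈ $5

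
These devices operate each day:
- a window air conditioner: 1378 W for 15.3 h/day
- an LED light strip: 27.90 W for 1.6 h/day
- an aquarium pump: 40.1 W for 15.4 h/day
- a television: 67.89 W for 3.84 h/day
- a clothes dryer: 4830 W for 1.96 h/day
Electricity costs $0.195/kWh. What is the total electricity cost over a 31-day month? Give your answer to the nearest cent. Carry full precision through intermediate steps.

$190.25

window air conditioner: 1378 W × 15.3 h × 31 d = 653,585 Wh = 653.6 kWh
LED light strip: 27.90 W × 1.6 h × 31 d = 1,384 Wh = 1.384 kWh
aquarium pump: 40.1 W × 15.4 h × 31 d = 19,144 Wh = 19.14 kWh
television: 67.89 W × 3.84 h × 31 d = 8,082 Wh = 8.082 kWh
clothes dryer: 4830 W × 1.96 h × 31 d = 293,471 Wh = 293.5 kWh
Total energy = 653.6 + 1.384 + 19.14 + 8.082 + 293.5 = 975.7 kWh
Cost = 975.7 kWh × $0.195 = $190.25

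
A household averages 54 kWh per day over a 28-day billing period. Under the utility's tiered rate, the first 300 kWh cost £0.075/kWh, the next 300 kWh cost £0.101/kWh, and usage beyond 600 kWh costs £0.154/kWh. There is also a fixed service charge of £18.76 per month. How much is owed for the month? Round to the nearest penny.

Usage = 54 kWh/day × 28 days = 1512 kWh
First 300 kWh × £0.075 = £22.50
Next 300 kWh × £0.101 = £30.30
Remaining 912 kWh × £0.154 = £140.45
Energy charge = £193.25; + service £18.76 = £212.01

£212.01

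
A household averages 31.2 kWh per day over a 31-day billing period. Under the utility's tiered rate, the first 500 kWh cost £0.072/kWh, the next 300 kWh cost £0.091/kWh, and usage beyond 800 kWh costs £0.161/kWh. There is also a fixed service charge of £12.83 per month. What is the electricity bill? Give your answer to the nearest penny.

Usage = 31.2 kWh/day × 31 days = 967.2 kWh
First 500 kWh × £0.072 = £36.00
Next 300 kWh × £0.091 = £27.30
Remaining 167.2 kWh × £0.161 = £26.92
Energy charge = £90.22; + service £12.83 = £103.05

£103.05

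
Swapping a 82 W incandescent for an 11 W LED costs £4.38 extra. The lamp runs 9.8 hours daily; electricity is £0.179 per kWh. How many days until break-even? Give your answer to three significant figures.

Power saved = 82 − 11 = 71 W
Daily energy saved = 71 W × 9.8 h = 695.8 Wh = 0.6958 kWh
Daily savings = 0.6958 × £0.179 = £0.1245
Payback = £4.38 / £0.1245 per day = 35.17 days

35.2 days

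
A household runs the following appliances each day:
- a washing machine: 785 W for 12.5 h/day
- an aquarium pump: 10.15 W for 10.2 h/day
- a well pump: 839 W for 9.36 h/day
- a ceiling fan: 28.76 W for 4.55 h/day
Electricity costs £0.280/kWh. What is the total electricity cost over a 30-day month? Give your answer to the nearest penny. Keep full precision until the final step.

washing machine: 785 W × 12.5 h × 30 d = 294,375 Wh = 294.4 kWh
aquarium pump: 10.15 W × 10.2 h × 30 d = 3,106 Wh = 3.106 kWh
well pump: 839 W × 9.36 h × 30 d = 235,591 Wh = 235.6 kWh
ceiling fan: 28.76 W × 4.55 h × 30 d = 3,926 Wh = 3.926 kWh
Total energy = 294.4 + 3.106 + 235.6 + 3.926 = 537 kWh
Cost = 537 kWh × £0.280 = £150.36

£150.36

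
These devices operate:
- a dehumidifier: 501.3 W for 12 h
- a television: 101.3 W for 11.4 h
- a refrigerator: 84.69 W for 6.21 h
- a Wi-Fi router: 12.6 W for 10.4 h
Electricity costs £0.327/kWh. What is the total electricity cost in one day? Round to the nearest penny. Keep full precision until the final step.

£2.56

dehumidifier: 501.3 W × 12 h = 6,016 Wh = 6.016 kWh
television: 101.3 W × 11.4 h = 1,155 Wh = 1.155 kWh
refrigerator: 84.69 W × 6.21 h = 526 Wh = 0.5259 kWh
Wi-Fi router: 12.6 W × 10.4 h = 131 Wh = 0.131 kWh
Total energy = 6.016 + 1.155 + 0.5259 + 0.131 = 7.827 kWh
Cost = 7.827 kWh × £0.327 = £2.56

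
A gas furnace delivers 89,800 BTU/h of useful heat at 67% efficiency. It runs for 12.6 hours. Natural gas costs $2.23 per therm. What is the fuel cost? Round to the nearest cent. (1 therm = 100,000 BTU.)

$37.66

Heat delivered = 89,800 BTU/h × 12.6 h = 1,131,480 BTU
Gas input = 1,131,480 / 0.67 = 1,688,776 BTU
= 1,688,776 / 100,000 = 16.89 therm
Cost = 16.89 × $2.23/therm = $37.66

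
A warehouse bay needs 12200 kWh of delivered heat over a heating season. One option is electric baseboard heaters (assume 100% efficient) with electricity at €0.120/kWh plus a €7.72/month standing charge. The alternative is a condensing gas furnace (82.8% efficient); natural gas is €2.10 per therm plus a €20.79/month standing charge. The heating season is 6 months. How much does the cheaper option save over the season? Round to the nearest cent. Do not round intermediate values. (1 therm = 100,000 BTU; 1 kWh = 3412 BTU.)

Heat load = 12200 kWh × 3412 = 41,626,400 BTU
Gas: input = 41,626,400 / 0.828 = 50,273,430 BTU = 502.7 therm → 502.7 × €2.10 = €1,055.74; + 6 × €20.79 standing = €1,180.48
Electric: 41,626,400 BTU / 3412 = 12,200 kWh → × €0.120 = €1,464.00; + 6 × €7.72 standing = €1,510.32
Difference = |€1,180.48 − €1,510.32| = €329.84

€329.84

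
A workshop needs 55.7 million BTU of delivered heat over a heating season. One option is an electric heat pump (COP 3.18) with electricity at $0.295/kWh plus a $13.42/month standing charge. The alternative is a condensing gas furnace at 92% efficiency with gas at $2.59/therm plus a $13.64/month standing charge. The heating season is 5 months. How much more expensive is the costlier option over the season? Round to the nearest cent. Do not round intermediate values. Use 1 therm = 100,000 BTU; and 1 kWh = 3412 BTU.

$54.77

Heat load = 55.7 × 10⁶ BTU = 55,700,000 BTU
Gas: input = 55,700,000 / 0.92 = 60,543,478 BTU = 605.4 therm → 605.4 × $2.59 = $1,568.08; + 5 × $13.64 standing = $1,636.28
Heat pump: 55,700,000 BTU / 3412 = 16,320 kWh heat; / 3.18 = 5,134 kWh in → × $0.295 = $1,514.40; + 5 × $13.42 standing = $1,581.50
Difference = |$1,636.28 − $1,581.50| = $54.77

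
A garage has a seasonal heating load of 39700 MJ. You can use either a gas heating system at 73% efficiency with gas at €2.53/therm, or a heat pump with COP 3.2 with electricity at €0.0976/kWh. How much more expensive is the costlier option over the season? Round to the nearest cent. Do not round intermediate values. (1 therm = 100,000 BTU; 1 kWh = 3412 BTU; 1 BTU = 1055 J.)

Heat load = 39700 MJ = 39,700,000,000 J / 1055 = 37,630,332 BTU
Gas: input = 37,630,332 / 0.73 = 51,548,400 BTU = 515.5 therm → 515.5 × €2.53 = €1,304.17
Heat pump: 37,630,332 BTU / 3412 = 11,030 kWh heat; / 3.2 = 3,447 kWh in → × €0.0976 = €336.38
Difference = |€1,304.17 − €336.38| = €967.80

€967.80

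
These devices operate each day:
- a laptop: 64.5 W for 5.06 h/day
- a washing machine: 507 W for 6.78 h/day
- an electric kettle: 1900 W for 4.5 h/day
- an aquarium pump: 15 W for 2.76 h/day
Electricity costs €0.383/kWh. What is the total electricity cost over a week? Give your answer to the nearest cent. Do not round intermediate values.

€33.12

laptop: 64.5 W × 5.06 h × 7 d = 2,285 Wh = 2.285 kWh
washing machine: 507 W × 6.78 h × 7 d = 24,062 Wh = 24.06 kWh
electric kettle: 1900 W × 4.5 h × 7 d = 59,850 Wh = 59.85 kWh
aquarium pump: 15 W × 2.76 h × 7 d = 290 Wh = 0.2898 kWh
Total energy = 2.285 + 24.06 + 59.85 + 0.2898 = 86.49 kWh
Cost = 86.49 kWh × €0.383 = €33.12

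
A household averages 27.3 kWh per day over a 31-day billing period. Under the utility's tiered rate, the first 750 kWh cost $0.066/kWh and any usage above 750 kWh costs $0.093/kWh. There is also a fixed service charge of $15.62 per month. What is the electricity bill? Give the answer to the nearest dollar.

$74

Usage = 27.3 kWh/day × 31 days = 846.3 kWh
First 750 kWh × $0.066 = $49.50
Remaining 96.3 kWh × $0.093 = $8.96
Energy charge = $58.46; + service $15.62 = $74.08 ≈ $74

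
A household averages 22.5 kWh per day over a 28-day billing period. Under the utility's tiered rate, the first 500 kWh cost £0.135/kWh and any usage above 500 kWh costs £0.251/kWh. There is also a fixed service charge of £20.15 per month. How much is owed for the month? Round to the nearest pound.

£120

Usage = 22.5 kWh/day × 28 days = 630 kWh
First 500 kWh × £0.135 = £67.50
Remaining 130 kWh × £0.251 = £32.63
Energy charge = £100.13; + service £20.15 = £120.28 ≈ £120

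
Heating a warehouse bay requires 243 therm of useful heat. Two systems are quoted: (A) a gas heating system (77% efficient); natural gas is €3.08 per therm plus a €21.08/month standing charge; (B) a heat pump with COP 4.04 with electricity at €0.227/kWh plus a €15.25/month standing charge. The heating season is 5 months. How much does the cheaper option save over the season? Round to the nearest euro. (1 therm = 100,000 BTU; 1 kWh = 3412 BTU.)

Heat load = 243 therm × 100,000 = 24,300,000 BTU
Gas: input = 24,300,000 / 0.77 = 31,558,442 BTU = 315.6 therm → 315.6 × €3.08 = €972.00; + 5 × €21.08 standing = €1,077.40
Heat pump: 24,300,000 BTU / 3412 = 7,122 kWh heat; / 4.04 = 1,763 kWh in → × €0.227 = €400.17; + 5 × €15.25 standing = €476.42
Difference = |€1,077.40 − €476.42| = €600.98 ≈ €601

€601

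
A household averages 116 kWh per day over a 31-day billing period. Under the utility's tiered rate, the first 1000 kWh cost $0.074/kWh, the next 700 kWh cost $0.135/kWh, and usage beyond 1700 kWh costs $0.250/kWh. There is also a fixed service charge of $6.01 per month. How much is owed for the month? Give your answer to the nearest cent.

$648.51

Usage = 116 kWh/day × 31 days = 3596 kWh
First 1000 kWh × $0.074 = $74.00
Next 700 kWh × $0.135 = $94.50
Remaining 1896 kWh × $0.250 = $474.00
Energy charge = $642.50; + service $6.01 = $648.51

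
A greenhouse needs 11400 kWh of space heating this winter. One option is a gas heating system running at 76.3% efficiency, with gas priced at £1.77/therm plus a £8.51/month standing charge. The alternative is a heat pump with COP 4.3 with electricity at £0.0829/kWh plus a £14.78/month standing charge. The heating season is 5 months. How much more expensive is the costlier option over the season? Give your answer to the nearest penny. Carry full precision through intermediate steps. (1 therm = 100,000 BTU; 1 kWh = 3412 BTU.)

Heat load = 11400 kWh × 3412 = 38,896,800 BTU
Gas: input = 38,896,800 / 0.763 = 50,978,768 BTU = 509.8 therm → 509.8 × £1.77 = £902.32; + 5 × £8.51 standing = £944.87
Heat pump: 38,896,800 BTU / 3412 = 11,400 kWh heat; / 4.3 = 2,651 kWh in → × £0.0829 = £219.78; + 5 × £14.78 standing = £293.68
Difference = |£944.87 − £293.68| = £651.19

£651.19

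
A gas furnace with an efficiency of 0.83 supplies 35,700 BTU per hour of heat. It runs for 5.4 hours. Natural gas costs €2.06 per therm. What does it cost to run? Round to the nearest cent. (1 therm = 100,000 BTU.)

Heat delivered = 35,700 BTU/h × 5.4 h = 192,780 BTU
Gas input = 192,780 / 0.83 = 232,265 BTU
= 232,265 / 100,000 = 2.323 therm
Cost = 2.323 × €2.06/therm = €4.78

€4.78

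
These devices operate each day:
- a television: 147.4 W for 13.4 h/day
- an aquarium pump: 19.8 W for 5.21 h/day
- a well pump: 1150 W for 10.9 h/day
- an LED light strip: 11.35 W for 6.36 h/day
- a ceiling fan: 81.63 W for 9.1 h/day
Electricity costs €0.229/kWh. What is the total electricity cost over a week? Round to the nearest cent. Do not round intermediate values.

television: 147.4 W × 13.4 h × 7 d = 13,826 Wh = 13.83 kWh
aquarium pump: 19.8 W × 5.21 h × 7 d = 722 Wh = 0.7221 kWh
well pump: 1150 W × 10.9 h × 7 d = 87,745 Wh = 87.75 kWh
LED light strip: 11.35 W × 6.36 h × 7 d = 505 Wh = 0.5053 kWh
ceiling fan: 81.63 W × 9.1 h × 7 d = 5,200 Wh = 5.2 kWh
Total energy = 13.83 + 0.7221 + 87.75 + 0.5053 + 5.2 = 108 kWh
Cost = 108 kWh × €0.229 = €24.73

€24.73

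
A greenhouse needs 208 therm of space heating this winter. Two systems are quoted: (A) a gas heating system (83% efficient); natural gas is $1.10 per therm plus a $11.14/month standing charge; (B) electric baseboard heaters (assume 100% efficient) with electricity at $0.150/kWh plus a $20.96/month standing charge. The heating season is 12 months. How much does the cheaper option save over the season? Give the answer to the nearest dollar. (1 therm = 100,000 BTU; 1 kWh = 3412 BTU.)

Heat load = 208 therm × 100,000 = 20,800,000 BTU
Gas: input = 20,800,000 / 0.83 = 25,060,241 BTU = 250.6 therm → 250.6 × $1.10 = $275.66; + 12 × $11.14 standing = $409.34
Electric: 20,800,000 BTU / 3412 = 6,096 kWh → × $0.150 = $914.42; + 12 × $20.96 standing = $1,165.94
Difference = |$409.34 − $1,165.94| = $756.60 ≈ $757

$757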